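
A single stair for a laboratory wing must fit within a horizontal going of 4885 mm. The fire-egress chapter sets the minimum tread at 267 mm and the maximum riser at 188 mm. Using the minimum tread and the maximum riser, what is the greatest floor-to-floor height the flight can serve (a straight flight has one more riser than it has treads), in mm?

Treads that fit: ⌊4885 / 267⌋ = 18.
Risers = treads + 1 = 19.
Maximum height = 19 × 188 = 3572 mm.

3572 mm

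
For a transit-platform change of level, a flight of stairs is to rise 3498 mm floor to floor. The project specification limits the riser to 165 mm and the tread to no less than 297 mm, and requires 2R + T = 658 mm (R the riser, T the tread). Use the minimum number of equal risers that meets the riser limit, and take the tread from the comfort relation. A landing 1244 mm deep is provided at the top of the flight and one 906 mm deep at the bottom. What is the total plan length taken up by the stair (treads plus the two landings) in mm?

9290 mm

3498 / 165 = 21.200 → round up to 22 risers.
Each riser is 3498/22 = 159 mm (≤ 165 mm).
From 2R + T = 658: T = 658 − 318 = 340 mm.
Going = (22 − 1) × 340 = 7140 mm.
Add landings: 7140 + 1244 + 906 = 9290 mm.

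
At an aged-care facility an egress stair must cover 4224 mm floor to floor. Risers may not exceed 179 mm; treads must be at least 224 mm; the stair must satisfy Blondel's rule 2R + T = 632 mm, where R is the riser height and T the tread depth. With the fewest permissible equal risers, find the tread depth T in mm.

280 mm

At most 179 each: 4224/179 = 23.60, giving 24 risers.
Riser R = 4224 / 24 = 176 mm, within the 179 mm limit.
From 2R + T = 632: T = 632 − 352 = 280 mm.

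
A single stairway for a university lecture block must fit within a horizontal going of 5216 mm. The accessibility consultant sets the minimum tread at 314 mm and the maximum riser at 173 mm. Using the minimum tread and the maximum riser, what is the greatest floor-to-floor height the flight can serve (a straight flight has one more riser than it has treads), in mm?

2941 mm

5216 / 314 = 16.61, so 16 treads fit.
Risers = treads + 1 = 17.
Maximum height = 17 × 173 = 2941 mm.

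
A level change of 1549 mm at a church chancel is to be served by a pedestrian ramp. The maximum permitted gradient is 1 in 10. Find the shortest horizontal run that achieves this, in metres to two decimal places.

Run = rise × 10 = 1549 × 10 = 15490 mm.
15490 mm = 15.49 m.

15.49 m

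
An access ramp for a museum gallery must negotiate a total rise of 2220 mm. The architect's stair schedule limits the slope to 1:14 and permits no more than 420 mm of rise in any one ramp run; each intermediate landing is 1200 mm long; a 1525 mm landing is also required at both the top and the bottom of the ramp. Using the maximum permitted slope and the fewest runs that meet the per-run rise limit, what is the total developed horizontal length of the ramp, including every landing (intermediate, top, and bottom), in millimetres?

2220 / 420 = 5.286 → round up to 6 ramp runs. That means 5 intermediate landings.
Horizontal run for 2220 mm of rise at 1:14 is 2220 × 14 = 31080 mm.
5 intermediate landings contribute 5 × 1200 = 6000 mm.
Top and bottom landings: 2 × 1525 = 3050 mm.
Total = 31080 + 6000 + 3050 = 40130 mm.

40130 mm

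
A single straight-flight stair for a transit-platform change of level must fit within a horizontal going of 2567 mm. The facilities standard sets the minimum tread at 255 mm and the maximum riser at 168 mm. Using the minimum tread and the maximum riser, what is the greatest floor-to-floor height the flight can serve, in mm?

1848 mm

Treads that fit: ⌊2567 / 255⌋ = 10.
Risers = treads + 1 = 11.
Maximum height = 11 × 168 = 1848 mm.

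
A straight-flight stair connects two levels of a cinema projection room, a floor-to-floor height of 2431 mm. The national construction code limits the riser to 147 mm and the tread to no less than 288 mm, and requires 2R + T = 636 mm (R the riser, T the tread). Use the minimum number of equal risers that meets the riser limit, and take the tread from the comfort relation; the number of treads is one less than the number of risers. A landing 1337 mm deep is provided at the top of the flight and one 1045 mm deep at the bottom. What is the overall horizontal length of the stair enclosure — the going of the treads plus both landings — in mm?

⌈2431/147⌉ = 17 risers.
Each riser is 2431/17 = 143 mm (≤ 147 mm).
T = 636 − 2·143 = 350 mm, which satisfies the 288 mm minimum.
Going = (17 − 1) × 350 = 5600 mm.
Enclosure = 5600 + 1337 + 1045 = 7982 mm.

7982 mm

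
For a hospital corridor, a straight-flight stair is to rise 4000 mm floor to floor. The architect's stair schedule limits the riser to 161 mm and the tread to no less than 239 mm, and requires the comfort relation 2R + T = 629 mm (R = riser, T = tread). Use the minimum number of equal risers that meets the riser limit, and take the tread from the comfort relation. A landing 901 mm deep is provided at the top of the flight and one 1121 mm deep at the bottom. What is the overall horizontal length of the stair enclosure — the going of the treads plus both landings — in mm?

4000 / 161 = 24.84, so 25 risers are needed.
Riser R = 4000 / 25 = 160 mm, within the 161 mm limit.
From 2R + T = 629: T = 629 − 320 = 309 mm.
Going = (25 − 1) × 309 = 7416 mm.
Enclosure = 7416 + 901 + 1121 = 9438 mm.

9438 mm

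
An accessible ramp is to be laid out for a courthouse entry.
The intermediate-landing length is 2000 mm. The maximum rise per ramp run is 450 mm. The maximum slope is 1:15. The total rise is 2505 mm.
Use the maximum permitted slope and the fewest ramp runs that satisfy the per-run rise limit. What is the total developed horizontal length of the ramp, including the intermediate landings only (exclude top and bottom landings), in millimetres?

⌈2505/450⌉ = 6 ramp runs. That means 5 intermediate landings.
Horizontal run for 2505 mm of rise at 1:15 is 2505 × 15 = 37575 mm.
Intermediate landings: 5 × 2000 = 10000 mm.
Developed length = 37575 + 10000 = 47575 mm.

47575 mm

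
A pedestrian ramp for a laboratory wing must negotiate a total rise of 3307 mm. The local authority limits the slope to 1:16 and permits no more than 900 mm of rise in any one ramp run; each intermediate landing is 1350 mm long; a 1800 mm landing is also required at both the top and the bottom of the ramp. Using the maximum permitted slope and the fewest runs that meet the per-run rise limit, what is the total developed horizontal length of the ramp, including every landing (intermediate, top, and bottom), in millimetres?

60562 mm

At most 900 each: 3307/900 = 3.67, giving 4 ramp runs. That means 3 intermediate landings.
Ramp run (horizontal) at 1:16: 3307 × 16 = 52912 mm.
3 intermediate landings contribute 3 × 1350 = 4050 mm.
Top and bottom landings: 2 × 1800 = 3600 mm.
Total = 52912 + 4050 + 3600 = 60562 mm.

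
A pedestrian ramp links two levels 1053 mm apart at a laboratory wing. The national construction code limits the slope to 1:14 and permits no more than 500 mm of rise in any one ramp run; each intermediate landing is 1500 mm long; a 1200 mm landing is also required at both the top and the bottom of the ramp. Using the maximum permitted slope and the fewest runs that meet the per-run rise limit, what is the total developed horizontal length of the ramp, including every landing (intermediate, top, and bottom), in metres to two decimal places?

20.14 m

⌈1053/500⌉ = 3 ramp runs. That means 2 intermediate landings.
Ramp run (horizontal) at 1:14: 1053 × 14 = 14742 mm.
2 intermediate landings contribute 2 × 1500 = 3000 mm.
Top and bottom landings: 2 × 1200 = 2400 mm.
Total = 14742 + 3000 + 2400 = 20142 mm.
= 20.14 m.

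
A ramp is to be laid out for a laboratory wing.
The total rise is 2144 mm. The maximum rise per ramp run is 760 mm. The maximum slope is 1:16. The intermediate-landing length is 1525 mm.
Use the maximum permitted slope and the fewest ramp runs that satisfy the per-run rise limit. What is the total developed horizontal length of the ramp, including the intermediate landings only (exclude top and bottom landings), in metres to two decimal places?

37.35 m

At most 760 each: 2144/760 = 2.82, giving 3 ramp runs. That means 2 intermediate landings.
Horizontal run for 2144 mm of rise at 1:16 is 2144 × 16 = 34304 mm.
2 intermediate landings contribute 2 × 1525 = 3050 mm.
Total developed length = 34304 + 3050 = 37354 mm.
= 37.35 m.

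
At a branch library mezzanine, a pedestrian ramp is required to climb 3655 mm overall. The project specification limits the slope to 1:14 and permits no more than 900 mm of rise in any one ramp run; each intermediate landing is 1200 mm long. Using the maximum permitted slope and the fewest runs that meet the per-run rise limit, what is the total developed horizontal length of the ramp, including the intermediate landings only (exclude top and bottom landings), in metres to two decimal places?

55.97 m

3655 / 900 = 4.06, so 5 ramp runs are needed. That means 4 intermediate landings.
Ramp run (horizontal) at 1:14: 3655 × 14 = 51170 mm.
4 intermediate landings contribute 4 × 1200 = 4800 mm.
Developed length = 51170 + 4800 = 55970 mm.
= 55.97 m.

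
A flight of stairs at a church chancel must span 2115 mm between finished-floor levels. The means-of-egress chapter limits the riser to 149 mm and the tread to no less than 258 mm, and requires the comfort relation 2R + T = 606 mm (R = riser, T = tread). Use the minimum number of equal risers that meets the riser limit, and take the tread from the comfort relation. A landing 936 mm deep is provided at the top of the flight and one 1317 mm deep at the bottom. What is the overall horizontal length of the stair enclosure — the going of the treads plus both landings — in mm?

6789 mm

2115 / 149 = 14.19, so 15 risers are needed.
Each riser is 2115/15 = 141 mm (≤ 149 mm).
From 2R + T = 606: T = 606 − 282 = 324 mm.
Treads = 15 − 1 = 14; going = 14 × 324 = 4536 mm.
Enclosure = 4536 + 936 + 1317 = 6789 mm.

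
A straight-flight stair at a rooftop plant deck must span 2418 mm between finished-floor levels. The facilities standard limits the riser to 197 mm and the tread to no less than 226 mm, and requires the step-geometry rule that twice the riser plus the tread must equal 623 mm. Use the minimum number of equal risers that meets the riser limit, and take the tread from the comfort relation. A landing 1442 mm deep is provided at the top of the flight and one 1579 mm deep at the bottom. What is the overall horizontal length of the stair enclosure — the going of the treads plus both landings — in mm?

⌈2418/197⌉ = 13 risers.
R = 2418 ÷ 13 = 186 mm.
Tread T = 623 − 2 × 186 = 251 mm (≥ 226 mm).
Treads = 13 − 1 = 12; going = 12 × 251 = 3012 mm.
Enclosure = 3012 + 1442 + 1579 = 6033 mm.

6033 mm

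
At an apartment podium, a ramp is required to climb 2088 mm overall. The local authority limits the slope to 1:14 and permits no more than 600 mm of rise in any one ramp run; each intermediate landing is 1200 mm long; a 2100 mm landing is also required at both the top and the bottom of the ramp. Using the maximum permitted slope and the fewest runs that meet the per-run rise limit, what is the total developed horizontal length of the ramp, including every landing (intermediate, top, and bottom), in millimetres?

37032 mm

⌈2088/600⌉ = 4 ramp runs. That means 3 intermediate landings.
Ramp run (horizontal) at 1:14: 2088 × 14 = 29232 mm.
3 intermediate landings contribute 3 × 1200 = 3600 mm.
Top and bottom landings: 2 × 2100 = 4200 mm.
Total = 29232 + 3600 + 4200 = 37032 mm.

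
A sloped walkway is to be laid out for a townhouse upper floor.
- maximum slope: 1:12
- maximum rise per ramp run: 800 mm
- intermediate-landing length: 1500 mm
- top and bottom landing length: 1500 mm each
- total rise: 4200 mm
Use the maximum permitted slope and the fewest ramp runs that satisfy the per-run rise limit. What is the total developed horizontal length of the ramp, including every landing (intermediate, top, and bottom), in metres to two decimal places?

60.90 m

⌈4200/800⌉ = 6 ramp runs. That means 5 intermediate landings.
Horizontal run for 4200 mm of rise at 1:12 is 4200 × 12 = 50400 mm.
5 intermediate landings contribute 5 × 1500 = 7500 mm.
Top and bottom landings: 2 × 1500 = 3000 mm.
Total = 50400 + 7500 + 3000 = 60900 mm.
= 60.90 m.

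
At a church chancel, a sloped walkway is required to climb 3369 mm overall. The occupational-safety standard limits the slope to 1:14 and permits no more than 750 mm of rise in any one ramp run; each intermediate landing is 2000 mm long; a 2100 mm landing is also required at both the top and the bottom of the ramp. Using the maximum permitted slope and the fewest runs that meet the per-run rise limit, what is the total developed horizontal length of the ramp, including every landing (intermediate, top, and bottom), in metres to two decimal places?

3369 / 750 = 4.49, so 5 ramp runs are needed. That means 4 intermediate landings.
Ramp run (horizontal) at 1:14: 3369 × 14 = 47166 mm.
Intermediate landings: 4 × 2000 = 8000 mm.
Top and bottom landings: 2 × 2100 = 4200 mm.
Total = 47166 + 8000 + 4200 = 59366 mm.
= 59.37 m.

59.37 m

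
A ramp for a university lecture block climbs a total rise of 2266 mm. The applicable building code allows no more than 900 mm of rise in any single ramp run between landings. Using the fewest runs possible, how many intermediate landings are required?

2266 / 900 = 2.518 → round up to 3 ramp runs.
3 runs are separated by 2 intermediate landings.

2 intermediate landings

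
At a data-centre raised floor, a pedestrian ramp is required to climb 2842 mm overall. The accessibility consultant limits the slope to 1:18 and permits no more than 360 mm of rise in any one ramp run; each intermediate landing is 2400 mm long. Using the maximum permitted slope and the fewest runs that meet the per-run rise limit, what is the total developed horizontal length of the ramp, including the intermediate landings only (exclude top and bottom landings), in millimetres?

At most 360 each: 2842/360 = 7.89, giving 8 ramp runs. That means 7 intermediate landings.
Horizontal run for 2842 mm of rise at 1:18 is 2842 × 18 = 51156 mm.
Intermediate landings: 7 × 2400 = 16800 mm.
Developed length = 51156 + 16800 = 67956 mm.

67956 mm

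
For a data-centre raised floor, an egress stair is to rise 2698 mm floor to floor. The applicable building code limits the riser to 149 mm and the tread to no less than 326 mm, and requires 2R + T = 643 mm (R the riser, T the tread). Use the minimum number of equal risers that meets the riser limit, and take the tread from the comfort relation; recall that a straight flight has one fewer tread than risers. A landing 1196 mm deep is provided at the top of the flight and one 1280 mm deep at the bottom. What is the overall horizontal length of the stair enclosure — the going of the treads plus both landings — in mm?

⌈2698/149⌉ = 19 risers.
Riser R = 2698 / 19 = 142 mm, within the 149 mm limit.
Tread T = 643 − 2 × 142 = 359 mm (≥ 326 mm).
Going = (19 − 1) × 359 = 6462 mm.
Enclosure = 6462 + 1196 + 1280 = 8938 mm.

8938 mm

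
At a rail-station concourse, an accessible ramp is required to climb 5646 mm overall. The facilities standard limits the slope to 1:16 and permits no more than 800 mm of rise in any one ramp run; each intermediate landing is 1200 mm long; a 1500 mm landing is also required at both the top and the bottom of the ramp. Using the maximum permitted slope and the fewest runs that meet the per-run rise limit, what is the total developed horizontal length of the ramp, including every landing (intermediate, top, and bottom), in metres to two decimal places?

101.74 m

5646 / 800 = 7.058 → round up to 8 ramp runs. That means 7 intermediate landings.
Ramp run (horizontal) at 1:16: 5646 × 16 = 90336 mm.
Intermediate landings: 7 × 1200 = 8400 mm.
Top and bottom landings: 2 × 1500 = 3000 mm.
Total = 90336 + 8400 + 3000 = 101736 mm.
= 101.74 m.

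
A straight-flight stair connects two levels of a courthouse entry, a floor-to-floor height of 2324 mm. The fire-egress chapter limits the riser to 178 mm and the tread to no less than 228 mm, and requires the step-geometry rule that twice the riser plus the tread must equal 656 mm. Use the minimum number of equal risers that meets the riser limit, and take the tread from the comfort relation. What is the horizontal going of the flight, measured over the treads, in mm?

At most 178 each: 2324/178 = 13.06, giving 14 risers.
R = 2324 ÷ 14 = 166 mm.
T = 656 − 2·166 = 324 mm, which satisfies the 228 mm minimum.
Treads = 14 − 1 = 13; going = 13 × 324 = 4212 mm.

4212 mm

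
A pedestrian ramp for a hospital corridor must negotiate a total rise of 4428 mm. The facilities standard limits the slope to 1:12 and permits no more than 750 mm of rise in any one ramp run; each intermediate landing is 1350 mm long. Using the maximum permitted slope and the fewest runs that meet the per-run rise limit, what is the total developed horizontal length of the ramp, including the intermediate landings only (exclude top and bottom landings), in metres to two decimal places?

4428 / 750 = 5.904 → round up to 6 ramp runs. That means 5 intermediate landings.
Horizontal run for 4428 mm of rise at 1:12 is 4428 × 12 = 53136 mm.
5 intermediate landings contribute 5 × 1350 = 6750 mm.
Developed length = 53136 + 6750 = 59886 mm.
= 59.89 m.

59.89 m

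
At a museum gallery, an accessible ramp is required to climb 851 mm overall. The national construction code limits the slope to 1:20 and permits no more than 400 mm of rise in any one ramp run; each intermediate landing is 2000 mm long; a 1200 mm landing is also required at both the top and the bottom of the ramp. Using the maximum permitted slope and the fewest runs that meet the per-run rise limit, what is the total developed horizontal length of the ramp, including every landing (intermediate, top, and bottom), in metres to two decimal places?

851 / 400 = 2.13, so 3 ramp runs are needed. That means 2 intermediate landings.
Horizontal run for 851 mm of rise at 1:20 is 851 × 20 = 17020 mm.
Intermediate landings: 2 × 2000 = 4000 mm.
Top and bottom landings: 2 × 1200 = 2400 mm.
Total = 17020 + 4000 + 2400 = 23420 mm.
= 23.42 m.

23.42 m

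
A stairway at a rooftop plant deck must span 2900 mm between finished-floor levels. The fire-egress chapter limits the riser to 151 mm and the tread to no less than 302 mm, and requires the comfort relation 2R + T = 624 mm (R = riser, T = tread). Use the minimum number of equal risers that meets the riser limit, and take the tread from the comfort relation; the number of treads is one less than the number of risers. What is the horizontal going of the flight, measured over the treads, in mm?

At most 151 each: 2900/151 = 19.21, giving 20 risers.
Each riser is 2900/20 = 145 mm (≤ 151 mm).
T = 624 − 2·145 = 334 mm, which satisfies the 302 mm minimum.
Going = (20 − 1) × 334 = 6346 mm.

6346 mm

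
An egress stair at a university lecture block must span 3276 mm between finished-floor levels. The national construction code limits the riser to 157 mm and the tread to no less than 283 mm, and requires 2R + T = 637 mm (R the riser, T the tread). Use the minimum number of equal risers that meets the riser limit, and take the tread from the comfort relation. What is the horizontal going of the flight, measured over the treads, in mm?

6500 mm

At most 157 each: 3276/157 = 20.87, giving 21 risers.
Riser R = 3276 / 21 = 156 mm, within the 157 mm limit.
T = 637 − 2·156 = 325 mm, which satisfies the 283 mm minimum.
Going = (21 − 1) × 325 = 6500 mm.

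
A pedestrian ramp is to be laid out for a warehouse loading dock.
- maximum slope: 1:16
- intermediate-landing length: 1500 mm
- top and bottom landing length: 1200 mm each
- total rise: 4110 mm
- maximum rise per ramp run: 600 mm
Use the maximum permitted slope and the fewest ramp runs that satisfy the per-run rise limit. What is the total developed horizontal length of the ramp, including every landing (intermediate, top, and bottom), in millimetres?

77160 mm

4110 / 600 = 6.85, so 7 ramp runs are needed. That means 6 intermediate landings.
Ramp run (horizontal) at 1:16: 4110 × 16 = 65760 mm.
6 intermediate landings contribute 6 × 1500 = 9000 mm.
Top and bottom landings: 2 × 1200 = 2400 mm.
Total = 65760 + 9000 + 2400 = 77160 mm.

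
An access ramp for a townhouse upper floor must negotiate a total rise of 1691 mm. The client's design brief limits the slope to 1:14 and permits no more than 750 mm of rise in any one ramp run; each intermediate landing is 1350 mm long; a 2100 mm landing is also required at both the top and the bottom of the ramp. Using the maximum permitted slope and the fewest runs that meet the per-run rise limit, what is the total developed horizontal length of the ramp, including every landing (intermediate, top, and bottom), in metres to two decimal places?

1691 / 750 = 2.25, so 3 ramp runs are needed. That means 2 intermediate landings.
Horizontal run for 1691 mm of rise at 1:14 is 1691 × 14 = 23674 mm.
Intermediate landings: 2 × 1350 = 2700 mm.
Top and bottom landings: 2 × 2100 = 4200 mm.
Total = 23674 + 2700 + 4200 = 30574 mm.
= 30.57 m.

30.57 m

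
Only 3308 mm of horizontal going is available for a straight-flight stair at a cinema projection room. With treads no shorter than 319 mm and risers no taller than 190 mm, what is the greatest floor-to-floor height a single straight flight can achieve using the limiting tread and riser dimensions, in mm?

2090 mm

Treads that fit: ⌊3308 / 319⌋ = 10.
Risers = treads + 1 = 11.
Maximum height = 11 × 190 = 2090 mm.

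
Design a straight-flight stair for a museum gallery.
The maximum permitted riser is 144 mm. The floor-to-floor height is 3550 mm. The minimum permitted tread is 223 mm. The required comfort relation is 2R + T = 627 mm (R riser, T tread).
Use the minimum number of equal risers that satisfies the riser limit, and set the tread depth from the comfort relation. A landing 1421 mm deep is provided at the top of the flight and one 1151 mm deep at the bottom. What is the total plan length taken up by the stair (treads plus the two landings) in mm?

3550 / 144 = 24.65, so 25 risers are needed.
Riser R = 3550 / 25 = 142 mm, within the 144 mm limit.
Tread T = 627 − 2 × 142 = 343 mm (≥ 223 mm).
Going = (25 − 1) × 343 = 8232 mm.
Add landings: 8232 + 1421 + 1151 = 10804 mm.

10804 mm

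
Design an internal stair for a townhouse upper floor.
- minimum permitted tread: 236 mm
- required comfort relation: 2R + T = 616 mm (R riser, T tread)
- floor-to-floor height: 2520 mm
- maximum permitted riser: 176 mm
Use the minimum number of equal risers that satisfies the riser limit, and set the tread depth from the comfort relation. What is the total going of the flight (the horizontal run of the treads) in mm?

3920 mm

⌈2520/176⌉ = 15 risers.
Each riser is 2520/15 = 168 mm (≤ 176 mm).
T = 616 − 2·168 = 280 mm, which satisfies the 236 mm minimum.
Treads = 15 − 1 = 14; going = 14 × 280 = 3920 mm.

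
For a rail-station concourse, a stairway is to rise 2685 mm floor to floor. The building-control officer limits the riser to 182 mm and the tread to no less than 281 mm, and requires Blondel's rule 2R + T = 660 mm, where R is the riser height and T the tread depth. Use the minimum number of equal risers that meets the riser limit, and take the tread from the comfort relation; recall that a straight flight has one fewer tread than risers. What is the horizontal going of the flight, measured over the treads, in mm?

2685 / 182 = 14.75, so 15 risers are needed.
Each riser is 2685/15 = 179 mm (≤ 182 mm).
T = 660 − 2·179 = 302 mm, which satisfies the 281 mm minimum.
Going = (15 − 1) × 302 = 4228 mm.

4228 mm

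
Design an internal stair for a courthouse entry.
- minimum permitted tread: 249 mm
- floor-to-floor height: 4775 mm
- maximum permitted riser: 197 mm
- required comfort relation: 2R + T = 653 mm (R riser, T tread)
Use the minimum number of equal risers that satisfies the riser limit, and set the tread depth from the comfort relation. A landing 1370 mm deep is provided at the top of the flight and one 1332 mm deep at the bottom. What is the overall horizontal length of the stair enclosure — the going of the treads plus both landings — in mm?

9206 mm

At most 197 each: 4775/197 = 24.24, giving 25 risers.
R = 4775 ÷ 25 = 191 mm.
T = 653 − 2·191 = 271 mm, which satisfies the 249 mm minimum.
25 risers give 24 treads; going = 24 × 271 = 6504 mm.
Add landings: 6504 + 1370 + 1332 = 9206 mm.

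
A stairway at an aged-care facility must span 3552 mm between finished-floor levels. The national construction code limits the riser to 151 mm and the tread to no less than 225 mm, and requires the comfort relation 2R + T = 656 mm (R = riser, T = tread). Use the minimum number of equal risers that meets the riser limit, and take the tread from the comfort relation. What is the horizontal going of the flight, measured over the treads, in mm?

8280 mm

3552 / 151 = 23.523 → round up to 24 risers.
Each riser is 3552/24 = 148 mm (≤ 151 mm).
Tread T = 656 − 2 × 148 = 360 mm (≥ 225 mm).
24 risers give 23 treads; going = 23 × 360 = 8280 mm.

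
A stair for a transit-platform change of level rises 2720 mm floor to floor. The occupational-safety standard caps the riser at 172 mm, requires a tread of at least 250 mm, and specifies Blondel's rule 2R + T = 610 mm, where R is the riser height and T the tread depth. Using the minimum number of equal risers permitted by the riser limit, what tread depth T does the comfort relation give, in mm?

270 mm

⌈2720/172⌉ = 16 risers.
R = 2720 ÷ 16 = 170 mm.
From 2R + T = 610: T = 610 − 340 = 270 mm.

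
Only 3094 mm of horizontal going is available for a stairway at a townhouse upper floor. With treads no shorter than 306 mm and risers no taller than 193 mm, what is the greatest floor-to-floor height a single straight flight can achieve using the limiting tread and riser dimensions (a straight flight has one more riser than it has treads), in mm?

3094 / 306 = 10.11, so 10 treads fit.
Risers = treads + 1 = 11.
Maximum height = 11 × 193 = 2123 mm.

2123 mm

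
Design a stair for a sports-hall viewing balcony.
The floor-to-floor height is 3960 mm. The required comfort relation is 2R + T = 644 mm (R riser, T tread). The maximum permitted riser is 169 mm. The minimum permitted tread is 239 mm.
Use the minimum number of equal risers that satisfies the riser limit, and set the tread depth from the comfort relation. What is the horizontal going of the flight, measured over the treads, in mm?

7222 mm

3960 / 169 = 23.43, so 24 risers are needed.
Riser R = 3960 / 24 = 165 mm, within the 169 mm limit.
Tread T = 644 − 2 × 165 = 314 mm (≥ 239 mm).
24 risers give 23 treads; going = 23 × 314 = 7222 mm.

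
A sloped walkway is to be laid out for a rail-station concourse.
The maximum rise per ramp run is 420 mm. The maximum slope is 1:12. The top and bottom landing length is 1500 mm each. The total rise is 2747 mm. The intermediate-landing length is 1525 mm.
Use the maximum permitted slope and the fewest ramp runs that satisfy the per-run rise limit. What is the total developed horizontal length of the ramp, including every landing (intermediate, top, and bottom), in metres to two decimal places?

45.11 m

2747 / 420 = 6.54, so 7 ramp runs are needed. That means 6 intermediate landings.
Ramp run (horizontal) at 1:12: 2747 × 12 = 32964 mm.
6 intermediate landings contribute 6 × 1525 = 9150 mm.
Top and bottom landings: 2 × 1500 = 3000 mm.
Total = 32964 + 9150 + 3000 = 45114 mm.
= 45.11 m.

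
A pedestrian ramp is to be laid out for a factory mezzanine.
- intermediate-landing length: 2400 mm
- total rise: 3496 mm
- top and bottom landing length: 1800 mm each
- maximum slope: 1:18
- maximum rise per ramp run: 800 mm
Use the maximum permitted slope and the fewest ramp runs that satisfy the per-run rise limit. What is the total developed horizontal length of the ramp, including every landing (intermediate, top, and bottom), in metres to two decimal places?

76.13 m

⌈3496/800⌉ = 5 ramp runs. That means 4 intermediate landings.
Ramp run (horizontal) at 1:18: 3496 × 18 = 62928 mm.
Intermediate landings: 4 × 2400 = 9600 mm.
Top and bottom landings: 2 × 1800 = 3600 mm.
Total = 62928 + 9600 + 3600 = 76128 mm.
= 76.13 m.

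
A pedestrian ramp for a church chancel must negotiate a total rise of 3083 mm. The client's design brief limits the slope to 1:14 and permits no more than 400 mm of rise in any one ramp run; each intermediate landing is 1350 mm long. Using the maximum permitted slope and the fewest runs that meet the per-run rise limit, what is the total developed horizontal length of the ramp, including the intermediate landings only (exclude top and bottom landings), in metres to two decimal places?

52.61 m

3083 / 400 = 7.71, so 8 ramp runs are needed. That means 7 intermediate landings.
Ramp run (horizontal) at 1:14: 3083 × 14 = 43162 mm.
Intermediate landings: 7 × 1350 = 9450 mm.
Developed length = 43162 + 9450 = 52612 mm.
= 52.61 m.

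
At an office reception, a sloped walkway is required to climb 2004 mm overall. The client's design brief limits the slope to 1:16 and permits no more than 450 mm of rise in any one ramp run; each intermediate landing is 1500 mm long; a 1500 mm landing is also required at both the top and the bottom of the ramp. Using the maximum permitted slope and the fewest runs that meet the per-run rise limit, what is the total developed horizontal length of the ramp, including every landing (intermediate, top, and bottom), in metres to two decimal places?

2004 / 450 = 4.45, so 5 ramp runs are needed. That means 4 intermediate landings.
Ramp run (horizontal) at 1:16: 2004 × 16 = 32064 mm.
Intermediate landings: 4 × 1500 = 6000 mm.
Top and bottom landings: 2 × 1500 = 3000 mm.
Total = 32064 + 6000 + 3000 = 41064 mm.
= 41.06 m.

41.06 m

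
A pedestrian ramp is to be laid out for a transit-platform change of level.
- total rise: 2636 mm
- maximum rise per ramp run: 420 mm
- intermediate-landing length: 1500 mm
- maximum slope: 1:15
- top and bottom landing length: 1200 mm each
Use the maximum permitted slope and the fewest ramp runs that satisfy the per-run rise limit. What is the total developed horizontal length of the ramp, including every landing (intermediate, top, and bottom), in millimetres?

50940 mm

⌈2636/420⌉ = 7 ramp runs. That means 6 intermediate landings.
Ramp run (horizontal) at 1:15: 2636 × 15 = 39540 mm.
6 intermediate landings contribute 6 × 1500 = 9000 mm.
Top and bottom landings: 2 × 1200 = 2400 mm.
Total = 39540 + 9000 + 2400 = 50940 mm.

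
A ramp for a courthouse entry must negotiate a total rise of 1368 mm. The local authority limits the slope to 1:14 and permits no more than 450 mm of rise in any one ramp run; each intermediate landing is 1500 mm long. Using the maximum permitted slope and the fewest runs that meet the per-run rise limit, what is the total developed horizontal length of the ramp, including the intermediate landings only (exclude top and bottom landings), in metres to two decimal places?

23.65 m

1368 / 450 = 3.040 → round up to 4 ramp runs. That means 3 intermediate landings.
Ramp run (horizontal) at 1:14: 1368 × 14 = 19152 mm.
3 intermediate landings contribute 3 × 1500 = 4500 mm.
Total developed length = 19152 + 4500 = 23652 mm.
= 23.65 m.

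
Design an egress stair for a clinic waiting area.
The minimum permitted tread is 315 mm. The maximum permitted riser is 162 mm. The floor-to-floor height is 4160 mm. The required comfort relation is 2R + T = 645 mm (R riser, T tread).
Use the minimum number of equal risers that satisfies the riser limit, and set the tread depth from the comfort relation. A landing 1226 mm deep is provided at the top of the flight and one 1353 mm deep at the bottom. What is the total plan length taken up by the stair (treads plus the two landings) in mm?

10704 mm

⌈4160/162⌉ = 26 risers.
R = 4160 ÷ 26 = 160 mm.
T = 645 − 2·160 = 325 mm, which satisfies the 315 mm minimum.
Treads = 26 − 1 = 25; going = 25 × 325 = 8125 mm.
Add landings: 8125 + 1226 + 1353 = 10704 mm.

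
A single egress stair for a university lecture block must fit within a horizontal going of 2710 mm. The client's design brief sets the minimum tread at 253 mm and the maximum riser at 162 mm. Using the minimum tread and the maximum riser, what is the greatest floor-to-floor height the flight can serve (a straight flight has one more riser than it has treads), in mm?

1782 mm

2710 / 253 = 10.71, so 10 treads fit.
Risers = treads + 1 = 11.
Maximum height = 11 × 162 = 1782 mm.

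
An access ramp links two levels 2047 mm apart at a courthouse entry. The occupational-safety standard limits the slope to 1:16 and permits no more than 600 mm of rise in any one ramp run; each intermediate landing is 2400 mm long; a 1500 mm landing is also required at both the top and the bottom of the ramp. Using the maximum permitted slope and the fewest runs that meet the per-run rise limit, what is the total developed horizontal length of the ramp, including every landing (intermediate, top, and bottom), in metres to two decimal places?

42.95 m

2047 / 600 = 3.412 → round up to 4 ramp runs. That means 3 intermediate landings.
Ramp run (horizontal) at 1:16: 2047 × 16 = 32752 mm.
Intermediate landings: 3 × 2400 = 7200 mm.
Top and bottom landings: 2 × 1500 = 3000 mm.
Total = 32752 + 7200 + 3000 = 42952 mm.
= 42.95 m.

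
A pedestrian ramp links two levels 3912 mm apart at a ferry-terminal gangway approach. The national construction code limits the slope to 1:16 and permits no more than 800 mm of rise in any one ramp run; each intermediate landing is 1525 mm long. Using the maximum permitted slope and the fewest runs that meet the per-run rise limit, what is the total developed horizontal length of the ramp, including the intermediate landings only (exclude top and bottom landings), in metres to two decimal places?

68.69 m

At most 800 each: 3912/800 = 4.89, giving 5 ramp runs. That means 4 intermediate landings.
Ramp run (horizontal) at 1:16: 3912 × 16 = 62592 mm.
4 intermediate landings contribute 4 × 1525 = 6100 mm.
Developed length = 62592 + 6100 = 68692 mm.
= 68.69 m.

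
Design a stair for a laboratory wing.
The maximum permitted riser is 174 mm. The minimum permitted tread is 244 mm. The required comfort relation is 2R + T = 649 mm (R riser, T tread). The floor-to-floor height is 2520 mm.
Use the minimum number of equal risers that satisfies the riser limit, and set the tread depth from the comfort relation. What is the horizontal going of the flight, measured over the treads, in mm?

4382 mm

⌈2520/174⌉ = 15 risers.
R = 2520 ÷ 15 = 168 mm.
From 2R + T = 649: T = 649 − 336 = 313 mm.
Going = (15 − 1) × 313 = 4382 mm.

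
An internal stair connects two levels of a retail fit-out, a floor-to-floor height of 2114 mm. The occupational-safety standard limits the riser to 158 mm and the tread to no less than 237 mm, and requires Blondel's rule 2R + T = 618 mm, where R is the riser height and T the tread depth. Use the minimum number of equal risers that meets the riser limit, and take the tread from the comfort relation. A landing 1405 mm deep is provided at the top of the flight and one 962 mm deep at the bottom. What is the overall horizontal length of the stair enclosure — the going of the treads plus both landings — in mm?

At most 158 each: 2114/158 = 13.38, giving 14 risers.
Riser R = 2114 / 14 = 151 mm, within the 158 mm limit.
Tread T = 618 − 2 × 151 = 316 mm (≥ 237 mm).
Treads = 14 − 1 = 13; going = 13 × 316 = 4108 mm.
Enclosure = 4108 + 1405 + 962 = 6475 mm.

6475 mm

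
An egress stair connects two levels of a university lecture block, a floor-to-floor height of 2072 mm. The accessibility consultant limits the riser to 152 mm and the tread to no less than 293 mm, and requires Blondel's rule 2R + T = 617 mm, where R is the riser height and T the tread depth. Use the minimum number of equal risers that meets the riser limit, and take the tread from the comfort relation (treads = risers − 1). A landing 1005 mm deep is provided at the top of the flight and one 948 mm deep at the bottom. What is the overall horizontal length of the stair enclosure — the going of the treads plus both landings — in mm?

6126 mm

2072 / 152 = 13.632 → round up to 14 risers.
Riser R = 2072 / 14 = 148 mm, within the 152 mm limit.
T = 617 − 2·148 = 321 mm, which satisfies the 293 mm minimum.
Going = (14 − 1) × 321 = 4173 mm.
Add landings: 4173 + 1005 + 948 = 6126 mm.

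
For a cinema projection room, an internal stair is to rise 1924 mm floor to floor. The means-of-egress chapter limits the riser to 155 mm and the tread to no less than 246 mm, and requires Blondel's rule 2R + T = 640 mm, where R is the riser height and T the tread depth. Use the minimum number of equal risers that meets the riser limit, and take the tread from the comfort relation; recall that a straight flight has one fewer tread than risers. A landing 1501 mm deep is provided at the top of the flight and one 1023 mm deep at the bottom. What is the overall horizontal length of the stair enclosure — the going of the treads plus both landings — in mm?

1924 / 155 = 12.413 → round up to 13 risers.
R = 1924 ÷ 13 = 148 mm.
T = 640 − 2·148 = 344 mm, which satisfies the 246 mm minimum.
Going = (13 − 1) × 344 = 4128 mm.
Enclosure = 4128 + 1501 + 1023 = 6652 mm.

6652 mm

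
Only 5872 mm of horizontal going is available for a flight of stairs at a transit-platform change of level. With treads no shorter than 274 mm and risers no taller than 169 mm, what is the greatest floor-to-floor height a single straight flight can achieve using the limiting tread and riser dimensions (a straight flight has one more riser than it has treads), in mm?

Treads that fit: ⌊5872 / 274⌋ = 21.
Risers = treads + 1 = 22.
Maximum height = 22 × 169 = 3718 mm.

3718 mm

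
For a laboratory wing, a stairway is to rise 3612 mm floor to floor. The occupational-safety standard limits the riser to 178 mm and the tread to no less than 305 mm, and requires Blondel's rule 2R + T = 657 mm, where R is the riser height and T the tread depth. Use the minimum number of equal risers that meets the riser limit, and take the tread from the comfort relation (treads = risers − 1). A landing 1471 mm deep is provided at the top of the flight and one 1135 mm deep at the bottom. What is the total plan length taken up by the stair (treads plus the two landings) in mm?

8866 mm

⌈3612/178⌉ = 21 risers.
R = 3612 ÷ 21 = 172 mm.
Tread T = 657 − 2 × 172 = 313 mm (≥ 305 mm).
Going = (21 − 1) × 313 = 6260 mm.
Add landings: 6260 + 1471 + 1135 = 8866 mm.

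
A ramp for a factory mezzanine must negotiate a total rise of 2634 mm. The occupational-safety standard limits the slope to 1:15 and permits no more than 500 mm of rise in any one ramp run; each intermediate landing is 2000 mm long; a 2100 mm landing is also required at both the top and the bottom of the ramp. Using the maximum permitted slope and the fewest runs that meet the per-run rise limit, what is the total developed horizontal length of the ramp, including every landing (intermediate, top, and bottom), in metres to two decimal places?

53.71 m

⌈2634/500⌉ = 6 ramp runs. That means 5 intermediate landings.
Ramp run (horizontal) at 1:15: 2634 × 15 = 39510 mm.
Intermediate landings: 5 × 2000 = 10000 mm.
Top and bottom landings: 2 × 2100 = 4200 mm.
Total = 39510 + 10000 + 4200 = 53710 mm.
= 53.71 m.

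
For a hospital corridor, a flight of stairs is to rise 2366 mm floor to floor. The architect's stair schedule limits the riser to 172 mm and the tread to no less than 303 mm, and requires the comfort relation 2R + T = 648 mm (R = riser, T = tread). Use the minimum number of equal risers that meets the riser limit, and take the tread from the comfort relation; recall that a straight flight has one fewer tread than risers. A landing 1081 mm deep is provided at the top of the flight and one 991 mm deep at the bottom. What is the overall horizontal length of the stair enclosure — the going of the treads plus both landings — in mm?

6102 mm

2366 / 172 = 13.76, so 14 risers are needed.
R = 2366 ÷ 14 = 169 mm.
Tread T = 648 − 2 × 169 = 310 mm (≥ 303 mm).
Going = (14 − 1) × 310 = 4030 mm.
Enclosure = 4030 + 1081 + 991 = 6102 mm.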